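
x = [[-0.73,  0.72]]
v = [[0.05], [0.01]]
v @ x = [[-0.04, 0.04], [-0.01, 0.01]]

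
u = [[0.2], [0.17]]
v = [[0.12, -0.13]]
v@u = [[0.0]]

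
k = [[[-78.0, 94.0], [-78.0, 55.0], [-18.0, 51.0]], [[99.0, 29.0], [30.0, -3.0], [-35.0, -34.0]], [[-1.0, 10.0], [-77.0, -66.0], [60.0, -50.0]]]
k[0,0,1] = 94.0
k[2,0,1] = 10.0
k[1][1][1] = -3.0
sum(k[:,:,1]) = 86.0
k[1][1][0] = 30.0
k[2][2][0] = 60.0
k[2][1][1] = -66.0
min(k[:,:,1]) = -66.0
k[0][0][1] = 94.0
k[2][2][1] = -50.0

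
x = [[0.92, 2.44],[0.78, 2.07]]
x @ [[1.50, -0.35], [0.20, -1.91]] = [[1.87, -4.98], [1.58, -4.23]]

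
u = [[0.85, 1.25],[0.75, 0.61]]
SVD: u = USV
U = [[-0.85, -0.53], [-0.53, 0.85]]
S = [1.78, 0.24]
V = [[-0.63,-0.78], [0.78,-0.63]]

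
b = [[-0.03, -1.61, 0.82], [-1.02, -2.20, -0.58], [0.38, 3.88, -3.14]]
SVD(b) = [[-0.32, -0.03, 0.95], [-0.3, -0.94, -0.13], [0.90, -0.33, 0.30]] @ diag([5.534991529913659, 1.9605139938526963, 0.24668531308487776]) @ [[0.12, 0.84, -0.53],[0.43, 0.43, 0.79],[0.9, -0.32, -0.31]]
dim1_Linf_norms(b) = [1.61, 2.2, 3.88]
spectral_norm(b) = 5.53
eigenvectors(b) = [[(-0.91+0j), 0.24-0.05j, 0.24+0.05j], [(0.31+0j), -0.10-0.24j, -0.10+0.24j], [0.25+0.00j, (-0.94+0j), (-0.94-0j)]]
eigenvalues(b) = [(0.3+0j), (-2.83+1.01j), (-2.83-1.01j)]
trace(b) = -5.37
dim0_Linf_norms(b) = [1.02, 3.88, 3.14]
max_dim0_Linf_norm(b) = 3.88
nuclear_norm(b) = 7.74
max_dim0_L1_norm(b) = 7.69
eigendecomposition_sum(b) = [[(0.3-0j), (-0.06+0j), 0.08+0.00j], [-0.10+0.00j, (0.02+0j), -0.03-0.00j], [-0.08+0.00j, (0.02+0j), (-0.02-0j)]] + [[(-0.16-0.47j), -0.77-1.20j, (0.37-0.2j)], [-0.46+0.26j, (-1.11+1.03j), -0.28-0.35j], [(0.23+1.9j), 1.93+5.16j, -1.56+0.45j]] + [[-0.16+0.47j,  (-0.77+1.2j),  (0.37+0.2j)],[(-0.46-0.26j),  (-1.11-1.03j),  -0.28+0.35j],[0.23-1.90j,  1.93-5.16j,  (-1.56-0.45j)]]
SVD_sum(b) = [[-0.21, -1.51, 0.94], [-0.20, -1.41, 0.88], [0.59, 4.18, -2.61]] + [[-0.03, -0.03, -0.05], [-0.79, -0.8, -1.47], [-0.28, -0.28, -0.51]] + [[0.21,-0.07,-0.07], [-0.03,0.01,0.01], [0.07,-0.02,-0.02]]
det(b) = 2.68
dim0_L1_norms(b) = [1.43, 7.69, 4.54]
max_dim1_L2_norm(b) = 5.01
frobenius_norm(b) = 5.88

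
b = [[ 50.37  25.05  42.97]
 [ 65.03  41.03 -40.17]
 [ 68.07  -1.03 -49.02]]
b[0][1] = 25.05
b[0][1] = 25.05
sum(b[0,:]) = 118.39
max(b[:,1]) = 41.03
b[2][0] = 68.07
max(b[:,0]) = 68.07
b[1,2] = -40.17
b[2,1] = -1.03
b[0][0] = 50.37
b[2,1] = -1.03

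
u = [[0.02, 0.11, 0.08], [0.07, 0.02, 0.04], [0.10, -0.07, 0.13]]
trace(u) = 0.17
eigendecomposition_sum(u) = [[-0.05, 0.06, 0.01], [0.02, -0.03, -0.00], [0.03, -0.04, -0.0]] + [[0.07, -0.0, 0.11],[0.05, -0.0, 0.08],[0.07, -0.00, 0.11]] + [[0.00, 0.05, -0.04],  [0.0, 0.05, -0.03],  [-0.00, -0.03, 0.02]]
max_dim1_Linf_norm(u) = 0.13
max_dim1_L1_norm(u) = 0.3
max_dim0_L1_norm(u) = 0.25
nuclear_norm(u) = 0.37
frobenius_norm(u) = 0.24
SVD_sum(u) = [[0.04, -0.01, 0.05], [0.04, -0.01, 0.06], [0.10, -0.01, 0.13]] + [[-0.01, 0.12, 0.02], [-0.00, 0.02, 0.00], [0.01, -0.05, -0.01]] + [[-0.01, -0.0, 0.01], [0.03, 0.01, -0.02], [-0.01, -0.0, 0.01]]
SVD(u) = [[0.34, -0.90, 0.28], [0.37, -0.15, -0.92], [0.86, 0.42, 0.28]] @ diag([0.19566247833342296, 0.13355565043233766, 0.03845884566673854]) @ [[0.61, -0.08, 0.79], [0.10, -0.98, -0.18], [-0.79, -0.19, 0.59]]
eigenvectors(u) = [[0.79, -0.63, -0.68], [-0.36, -0.44, -0.61], [-0.50, -0.65, 0.41]]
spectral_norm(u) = 0.20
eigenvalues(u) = [-0.08, 0.18, 0.07]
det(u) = -0.00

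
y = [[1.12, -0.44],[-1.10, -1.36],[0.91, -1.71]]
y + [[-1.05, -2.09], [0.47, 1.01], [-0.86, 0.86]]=[[0.07,-2.53], [-0.63,-0.35], [0.05,-0.85]]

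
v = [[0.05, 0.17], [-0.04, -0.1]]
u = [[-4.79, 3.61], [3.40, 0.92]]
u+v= [[-4.74, 3.78], [3.36, 0.82]]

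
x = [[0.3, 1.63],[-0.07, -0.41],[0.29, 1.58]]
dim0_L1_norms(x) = [0.66, 3.62]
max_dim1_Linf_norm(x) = 1.63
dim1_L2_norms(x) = [1.66, 0.42, 1.61]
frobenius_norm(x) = 2.35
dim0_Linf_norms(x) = [0.3, 1.63]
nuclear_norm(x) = 2.35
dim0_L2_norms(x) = [0.42, 2.31]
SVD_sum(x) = [[0.3,1.63], [-0.08,-0.41], [0.29,1.58]] + [[0.00, -0.00],[0.01, -0.0],[0.0, -0.0]]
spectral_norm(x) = 2.35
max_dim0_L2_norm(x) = 2.31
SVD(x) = [[-0.71, -0.20],[0.18, -0.98],[-0.68, -0.05]] @ diag([2.345287352820602, 0.005218495926466997]) @ [[-0.18, -0.98], [-0.98, 0.18]]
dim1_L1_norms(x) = [1.93, 0.48, 1.87]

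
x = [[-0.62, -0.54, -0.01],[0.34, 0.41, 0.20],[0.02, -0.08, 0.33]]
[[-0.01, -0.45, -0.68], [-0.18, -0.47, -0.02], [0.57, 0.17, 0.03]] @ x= [[-0.16, -0.12, -0.31], [-0.05, -0.09, -0.10], [-0.3, -0.24, 0.04]]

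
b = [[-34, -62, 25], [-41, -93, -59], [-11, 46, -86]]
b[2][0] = -11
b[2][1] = 46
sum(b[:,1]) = -109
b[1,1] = -93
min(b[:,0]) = -41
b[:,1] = [-62, -93, 46]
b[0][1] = -62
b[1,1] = -93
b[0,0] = -34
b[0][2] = 25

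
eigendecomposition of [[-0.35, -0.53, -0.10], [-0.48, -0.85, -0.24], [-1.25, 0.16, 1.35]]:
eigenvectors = [[-0.03, 0.60, -0.53], [-0.10, -0.51, -0.82], [0.99, 0.62, -0.21]]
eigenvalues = [1.37, 0.0, -1.22]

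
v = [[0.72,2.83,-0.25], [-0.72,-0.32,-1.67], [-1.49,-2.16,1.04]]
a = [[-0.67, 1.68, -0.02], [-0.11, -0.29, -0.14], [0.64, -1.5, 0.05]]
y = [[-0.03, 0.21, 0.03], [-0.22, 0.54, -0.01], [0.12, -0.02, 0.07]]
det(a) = 0.00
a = v @ y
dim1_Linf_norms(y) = [0.21, 0.54, 0.12]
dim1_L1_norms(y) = [0.27, 0.77, 0.21]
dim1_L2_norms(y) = [0.21, 0.58, 0.14]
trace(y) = 0.58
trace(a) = -0.91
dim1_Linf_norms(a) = [1.68, 0.29, 1.5]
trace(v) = 1.44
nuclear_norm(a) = 2.71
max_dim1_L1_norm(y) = 0.77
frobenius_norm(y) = 0.64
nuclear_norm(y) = 0.76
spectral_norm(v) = 3.97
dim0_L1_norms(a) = [1.42, 3.47, 0.21]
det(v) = 6.05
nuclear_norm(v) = 6.66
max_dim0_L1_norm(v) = 5.31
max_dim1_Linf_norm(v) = 2.83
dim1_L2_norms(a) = [1.81, 0.34, 1.63]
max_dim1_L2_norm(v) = 2.93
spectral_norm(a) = 2.45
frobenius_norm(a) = 2.46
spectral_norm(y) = 0.62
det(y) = 0.00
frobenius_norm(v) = 4.47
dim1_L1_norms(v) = [3.8, 2.71, 4.69]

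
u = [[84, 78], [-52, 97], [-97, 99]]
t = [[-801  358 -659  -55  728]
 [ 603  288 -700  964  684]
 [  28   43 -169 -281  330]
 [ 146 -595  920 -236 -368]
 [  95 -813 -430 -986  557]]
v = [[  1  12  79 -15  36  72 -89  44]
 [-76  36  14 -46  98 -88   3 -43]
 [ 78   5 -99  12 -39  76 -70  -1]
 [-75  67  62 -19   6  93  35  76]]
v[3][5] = 93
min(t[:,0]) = -801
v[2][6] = -70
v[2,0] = 78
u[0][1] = 78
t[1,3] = 964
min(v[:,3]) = -46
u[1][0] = -52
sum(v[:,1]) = 120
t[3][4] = -368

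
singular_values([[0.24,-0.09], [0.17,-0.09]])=[0.32, 0.02]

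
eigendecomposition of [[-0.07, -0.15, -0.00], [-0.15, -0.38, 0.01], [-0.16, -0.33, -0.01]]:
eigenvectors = [[0.29, 0.47, 0.23], [0.7, -0.21, -0.07], [0.65, -0.86, 0.97]]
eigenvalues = [-0.43, -0.0, -0.02]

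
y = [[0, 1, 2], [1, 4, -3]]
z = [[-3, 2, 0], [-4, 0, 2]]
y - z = [[3, -1, 2], [5, 4, -5]]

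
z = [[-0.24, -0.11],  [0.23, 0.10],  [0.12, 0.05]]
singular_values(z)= [0.39, 0.0]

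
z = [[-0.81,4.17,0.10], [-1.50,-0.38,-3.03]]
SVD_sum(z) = [[-0.65, 4.17, 0.41], [0.07, -0.43, -0.04]] + [[-0.16, 0.00, -0.31], [-1.57, 0.05, -2.99]]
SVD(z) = [[-0.99, 0.10], [0.10, 0.99]] @ diag([4.257238560004341, 3.392081933446207]) @ [[0.15,-0.98,-0.1],[-0.46,0.01,-0.89]]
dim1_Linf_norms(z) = [4.17, 3.03]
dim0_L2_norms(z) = [1.7, 4.19, 3.03]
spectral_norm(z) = 4.26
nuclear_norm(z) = 7.65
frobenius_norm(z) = 5.44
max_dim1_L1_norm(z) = 5.08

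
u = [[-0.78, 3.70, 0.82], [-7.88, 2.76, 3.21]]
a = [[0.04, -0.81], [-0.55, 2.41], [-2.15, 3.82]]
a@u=[[6.35, -2.09, -2.57], [-18.56, 4.62, 7.29], [-28.42, 2.59, 10.50]]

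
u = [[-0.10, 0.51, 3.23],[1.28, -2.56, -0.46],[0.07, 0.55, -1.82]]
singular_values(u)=[3.83, 2.82, 0.33]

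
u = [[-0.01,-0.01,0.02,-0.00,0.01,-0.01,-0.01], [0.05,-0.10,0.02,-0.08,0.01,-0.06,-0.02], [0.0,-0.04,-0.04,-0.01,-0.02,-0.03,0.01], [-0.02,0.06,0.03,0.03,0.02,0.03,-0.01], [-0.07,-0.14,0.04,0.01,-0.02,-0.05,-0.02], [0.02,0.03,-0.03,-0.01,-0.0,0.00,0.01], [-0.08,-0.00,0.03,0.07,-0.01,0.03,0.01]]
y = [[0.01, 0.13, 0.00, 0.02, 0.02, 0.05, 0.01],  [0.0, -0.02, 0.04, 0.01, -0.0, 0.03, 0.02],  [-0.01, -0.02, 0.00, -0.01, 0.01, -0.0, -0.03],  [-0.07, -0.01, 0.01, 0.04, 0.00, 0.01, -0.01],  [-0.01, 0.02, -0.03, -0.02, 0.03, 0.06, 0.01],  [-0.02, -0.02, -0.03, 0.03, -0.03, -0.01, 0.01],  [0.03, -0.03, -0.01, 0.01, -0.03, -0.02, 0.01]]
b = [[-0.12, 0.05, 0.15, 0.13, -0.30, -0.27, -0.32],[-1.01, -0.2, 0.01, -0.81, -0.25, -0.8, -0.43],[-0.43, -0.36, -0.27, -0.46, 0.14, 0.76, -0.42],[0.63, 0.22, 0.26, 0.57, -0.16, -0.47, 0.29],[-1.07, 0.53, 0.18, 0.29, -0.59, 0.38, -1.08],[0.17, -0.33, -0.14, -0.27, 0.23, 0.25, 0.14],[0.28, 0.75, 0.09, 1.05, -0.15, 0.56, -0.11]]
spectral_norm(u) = 0.22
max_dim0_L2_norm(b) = 1.69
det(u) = 0.00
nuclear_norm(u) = 0.49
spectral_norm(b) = 2.26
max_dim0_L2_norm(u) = 0.19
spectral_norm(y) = 0.16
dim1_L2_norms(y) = [0.14, 0.06, 0.04, 0.08, 0.08, 0.06, 0.06]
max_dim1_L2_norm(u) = 0.17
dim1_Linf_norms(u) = [0.02, 0.1, 0.04, 0.06, 0.14, 0.03, 0.08]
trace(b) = -0.47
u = b @ y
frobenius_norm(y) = 0.21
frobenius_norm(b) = 3.34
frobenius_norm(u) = 0.29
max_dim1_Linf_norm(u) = 0.14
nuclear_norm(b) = 6.07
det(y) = 0.00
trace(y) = 0.06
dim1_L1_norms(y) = [0.24, 0.12, 0.08, 0.15, 0.18, 0.15, 0.14]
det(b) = -0.00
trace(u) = -0.13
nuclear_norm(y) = 0.46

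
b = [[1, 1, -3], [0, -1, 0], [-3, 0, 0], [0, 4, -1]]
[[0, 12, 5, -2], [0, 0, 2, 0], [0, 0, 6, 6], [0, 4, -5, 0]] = b @ [[0, 0, -2, -2], [0, 0, -2, 0], [0, -4, -3, 0]]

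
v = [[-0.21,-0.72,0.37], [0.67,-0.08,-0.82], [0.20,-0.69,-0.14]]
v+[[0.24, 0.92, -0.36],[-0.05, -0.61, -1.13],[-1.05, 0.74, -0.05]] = [[0.03, 0.2, 0.01], [0.62, -0.69, -1.95], [-0.85, 0.05, -0.19]]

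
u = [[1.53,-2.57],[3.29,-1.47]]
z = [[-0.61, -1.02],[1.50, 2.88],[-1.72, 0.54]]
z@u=[[-4.29, 3.07], [11.77, -8.09], [-0.86, 3.63]]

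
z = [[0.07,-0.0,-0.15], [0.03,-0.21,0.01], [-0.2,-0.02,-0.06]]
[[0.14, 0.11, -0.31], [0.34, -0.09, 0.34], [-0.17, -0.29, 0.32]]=z @ [[1.13, 1.39, -1.79], [-1.49, 0.60, -1.8], [-0.42, -0.08, 1.21]]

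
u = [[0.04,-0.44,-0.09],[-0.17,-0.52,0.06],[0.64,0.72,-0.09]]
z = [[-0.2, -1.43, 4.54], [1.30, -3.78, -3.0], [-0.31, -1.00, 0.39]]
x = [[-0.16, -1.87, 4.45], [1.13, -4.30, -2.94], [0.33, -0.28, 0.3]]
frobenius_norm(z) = 6.99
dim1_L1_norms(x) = [6.48, 8.37, 0.91]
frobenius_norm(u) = 1.20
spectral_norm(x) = 5.63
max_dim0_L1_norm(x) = 7.69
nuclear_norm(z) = 10.20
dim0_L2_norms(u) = [0.66, 0.99, 0.14]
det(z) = -10.93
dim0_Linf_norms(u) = [0.64, 0.72, 0.09]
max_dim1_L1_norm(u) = 1.45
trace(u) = -0.57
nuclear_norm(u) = 1.57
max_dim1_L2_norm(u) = 0.97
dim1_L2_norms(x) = [4.83, 5.33, 0.53]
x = u + z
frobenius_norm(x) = 7.21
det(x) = 7.69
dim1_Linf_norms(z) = [4.54, 3.78, 1.0]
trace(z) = -3.59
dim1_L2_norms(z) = [4.76, 5.0, 1.12]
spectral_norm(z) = 5.69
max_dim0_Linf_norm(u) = 0.72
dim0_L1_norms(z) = [1.81, 6.21, 7.93]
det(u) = -0.03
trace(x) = -4.16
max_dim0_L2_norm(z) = 5.46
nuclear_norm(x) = 10.43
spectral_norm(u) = 1.15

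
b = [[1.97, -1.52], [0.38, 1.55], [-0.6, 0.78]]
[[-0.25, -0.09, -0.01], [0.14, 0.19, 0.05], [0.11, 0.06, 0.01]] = b @[[-0.05, 0.04, 0.02], [0.10, 0.11, 0.03]]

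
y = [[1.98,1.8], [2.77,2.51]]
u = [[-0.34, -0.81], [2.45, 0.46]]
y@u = [[3.74, -0.78], [5.21, -1.09]]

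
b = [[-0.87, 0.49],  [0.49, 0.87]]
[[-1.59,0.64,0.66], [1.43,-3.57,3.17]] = b @[[2.09, -2.31, 0.98], [0.47, -2.80, 3.09]]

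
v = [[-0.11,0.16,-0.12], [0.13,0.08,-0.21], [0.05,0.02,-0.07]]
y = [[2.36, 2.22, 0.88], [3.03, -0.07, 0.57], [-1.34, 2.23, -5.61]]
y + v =[[2.25, 2.38, 0.76],[3.16, 0.01, 0.36],[-1.29, 2.25, -5.68]]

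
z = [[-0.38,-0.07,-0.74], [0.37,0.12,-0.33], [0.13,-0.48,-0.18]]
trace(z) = -0.44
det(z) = 0.21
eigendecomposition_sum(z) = [[(-0.21+0.21j), (-0.1-0.23j), -0.31-0.22j], [(0.14+0.06j), -0.09+0.09j, -0.04+0.19j], [(0.09+0.15j), -0.15+0.03j, -0.17+0.15j]] + [[-0.21-0.21j,-0.10+0.23j,-0.31+0.22j], [0.14-0.06j,-0.09-0.09j,(-0.04-0.19j)], [(0.09-0.15j),-0.15-0.03j,-0.17-0.15j]] + [[(0.04-0j),  (0.13-0j),  -0.11-0.00j],[0.09-0.00j,  (0.3-0j),  -0.25-0.00j],[-0.06+0.00j,  (-0.19+0j),  0.15+0.00j]]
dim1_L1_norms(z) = [1.19, 0.82, 0.79]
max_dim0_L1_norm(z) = 1.25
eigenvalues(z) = [(-0.47+0.46j), (-0.47-0.46j), (0.49+0j)]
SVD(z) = [[-0.94, 0.33, -0.00], [-0.21, -0.61, -0.77], [-0.26, -0.72, 0.64]] @ diag([0.8660908535148566, 0.5172865797196067, 0.4680825011682212]) @ [[0.29, 0.19, 0.94],[-0.86, 0.49, 0.16],[-0.43, -0.85, 0.3]]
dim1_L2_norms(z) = [0.83, 0.51, 0.53]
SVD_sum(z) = [[-0.23,-0.16,-0.77],[-0.05,-0.03,-0.17],[-0.06,-0.04,-0.21]] + [[-0.15, 0.08, 0.03],[0.27, -0.15, -0.05],[0.32, -0.18, -0.06]] + [[0.0, 0.00, -0.00],[0.15, 0.31, -0.11],[-0.13, -0.26, 0.09]]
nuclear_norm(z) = 1.85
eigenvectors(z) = [[(0.79+0j), 0.79-0.00j, -0.36+0.00j], [(-0.15-0.37j), -0.15+0.37j, -0.79+0.00j], [0.11-0.45j, 0.11+0.45j, 0.50+0.00j]]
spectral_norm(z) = 0.87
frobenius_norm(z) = 1.11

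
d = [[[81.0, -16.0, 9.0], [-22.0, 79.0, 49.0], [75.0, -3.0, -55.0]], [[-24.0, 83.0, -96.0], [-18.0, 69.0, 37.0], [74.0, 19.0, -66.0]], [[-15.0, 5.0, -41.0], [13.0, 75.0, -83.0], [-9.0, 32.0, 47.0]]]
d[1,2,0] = 74.0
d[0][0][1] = -16.0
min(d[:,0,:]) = -96.0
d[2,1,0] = 13.0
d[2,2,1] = 32.0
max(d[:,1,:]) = 79.0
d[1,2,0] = 74.0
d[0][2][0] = 75.0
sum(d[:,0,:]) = -14.0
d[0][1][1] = 79.0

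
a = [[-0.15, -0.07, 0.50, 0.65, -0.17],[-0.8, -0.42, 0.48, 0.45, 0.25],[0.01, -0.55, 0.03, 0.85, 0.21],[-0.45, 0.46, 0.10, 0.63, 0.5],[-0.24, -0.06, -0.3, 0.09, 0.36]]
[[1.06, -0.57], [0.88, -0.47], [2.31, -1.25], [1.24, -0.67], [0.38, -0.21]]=a @ [[1.11, -0.6],[-0.66, 0.36],[0.51, -0.27],[1.85, -1.0],[1.65, -0.89]]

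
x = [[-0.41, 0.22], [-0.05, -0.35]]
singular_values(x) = [0.49, 0.31]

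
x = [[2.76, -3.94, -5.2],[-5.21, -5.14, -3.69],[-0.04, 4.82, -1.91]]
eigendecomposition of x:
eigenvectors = [[0.90+0.00j, 0.24-0.22j, (0.24+0.22j)], [(-0.36+0j), (0.7+0j), (0.7-0j)], [(-0.23+0j), (-0.36-0.52j), -0.36+0.52j]]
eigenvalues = [(5.65+0j), (-4.97+4.35j), (-4.97-4.35j)]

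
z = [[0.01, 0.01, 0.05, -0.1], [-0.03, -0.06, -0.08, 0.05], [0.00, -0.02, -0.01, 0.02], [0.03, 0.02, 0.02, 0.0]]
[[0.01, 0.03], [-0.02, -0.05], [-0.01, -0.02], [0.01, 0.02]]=z@[[0.05, 0.15], [0.22, 0.68], [-0.03, -0.08], [-0.07, -0.22]]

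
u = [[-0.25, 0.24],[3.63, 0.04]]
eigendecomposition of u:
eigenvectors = [[-0.29, -0.22], [0.96, -0.98]]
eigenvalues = [-1.05, 0.84]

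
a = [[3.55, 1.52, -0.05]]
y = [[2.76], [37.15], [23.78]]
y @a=[[9.80, 4.20, -0.14], [131.88, 56.47, -1.86], [84.42, 36.15, -1.19]]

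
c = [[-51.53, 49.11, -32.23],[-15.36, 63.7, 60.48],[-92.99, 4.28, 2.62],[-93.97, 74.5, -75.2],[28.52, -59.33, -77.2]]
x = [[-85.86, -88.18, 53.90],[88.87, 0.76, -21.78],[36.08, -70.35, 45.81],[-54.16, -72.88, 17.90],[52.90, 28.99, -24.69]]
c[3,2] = -75.2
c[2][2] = 2.62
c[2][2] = 2.62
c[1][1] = 63.7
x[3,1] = -72.88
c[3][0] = -93.97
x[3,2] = 17.9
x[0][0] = -85.86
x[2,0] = 36.08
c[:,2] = [-32.23, 60.48, 2.62, -75.2, -77.2]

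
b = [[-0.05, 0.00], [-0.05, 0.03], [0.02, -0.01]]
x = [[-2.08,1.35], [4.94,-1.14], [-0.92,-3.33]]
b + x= [[-2.13, 1.35],[4.89, -1.11],[-0.9, -3.34]]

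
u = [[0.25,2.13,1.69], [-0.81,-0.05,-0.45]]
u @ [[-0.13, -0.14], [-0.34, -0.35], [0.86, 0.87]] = [[0.70, 0.69],[-0.26, -0.26]]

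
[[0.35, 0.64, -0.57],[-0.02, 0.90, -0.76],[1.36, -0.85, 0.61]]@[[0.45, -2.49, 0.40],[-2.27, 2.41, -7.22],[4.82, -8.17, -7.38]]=[[-4.04, 5.33, -0.27], [-5.72, 8.43, -0.90], [5.48, -10.42, 2.18]]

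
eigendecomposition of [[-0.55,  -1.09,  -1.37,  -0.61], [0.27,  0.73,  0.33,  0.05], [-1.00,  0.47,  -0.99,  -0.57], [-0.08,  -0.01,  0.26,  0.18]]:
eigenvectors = [[-0.63+0.00j,(-0.11+0j),(-0.8+0j),-0.80-0.00j], [0.16+0.00j,(-0.14+0j),(0.13+0.19j),0.13-0.19j], [-0.76+0.00j,(0.53+0j),(0.43+0.05j),(0.43-0.05j)], [(0.07+0j),-0.83+0.00j,0.32-0.15j,0.32+0.15j]]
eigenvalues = [(-1.86+0j), 0j, (0.61+0.23j), (0.61-0.23j)]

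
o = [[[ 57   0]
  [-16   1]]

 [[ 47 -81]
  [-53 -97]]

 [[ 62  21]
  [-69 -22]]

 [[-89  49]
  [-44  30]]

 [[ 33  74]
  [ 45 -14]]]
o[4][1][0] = 45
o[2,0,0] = 62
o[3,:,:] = [[-89, 49], [-44, 30]]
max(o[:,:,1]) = 74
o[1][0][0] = 47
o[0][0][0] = 57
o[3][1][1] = 30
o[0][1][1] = 1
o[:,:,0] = [[57, -16], [47, -53], [62, -69], [-89, -44], [33, 45]]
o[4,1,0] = 45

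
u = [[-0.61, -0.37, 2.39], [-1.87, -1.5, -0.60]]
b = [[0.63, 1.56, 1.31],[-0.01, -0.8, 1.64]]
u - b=[[-1.24, -1.93, 1.08], [-1.86, -0.7, -2.24]]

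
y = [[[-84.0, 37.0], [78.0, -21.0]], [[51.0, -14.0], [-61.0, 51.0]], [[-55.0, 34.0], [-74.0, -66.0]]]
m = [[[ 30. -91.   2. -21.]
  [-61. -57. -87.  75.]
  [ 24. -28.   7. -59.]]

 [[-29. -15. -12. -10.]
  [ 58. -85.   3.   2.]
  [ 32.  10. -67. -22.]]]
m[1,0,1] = -15.0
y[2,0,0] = -55.0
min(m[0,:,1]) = -91.0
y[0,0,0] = -84.0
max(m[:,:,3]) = 75.0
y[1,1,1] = 51.0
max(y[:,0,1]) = 37.0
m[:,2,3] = [-59.0, -22.0]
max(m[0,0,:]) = 30.0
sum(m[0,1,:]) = -130.0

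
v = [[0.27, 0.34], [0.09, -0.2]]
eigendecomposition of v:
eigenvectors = [[0.99,-0.54], [0.17,0.84]]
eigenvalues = [0.33, -0.26]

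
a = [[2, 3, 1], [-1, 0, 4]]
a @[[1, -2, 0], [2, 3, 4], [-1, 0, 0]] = [[7, 5, 12], [-5, 2, 0]]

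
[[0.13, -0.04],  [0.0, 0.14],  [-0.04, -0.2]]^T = [[0.13, 0.00, -0.04], [-0.04, 0.14, -0.2]]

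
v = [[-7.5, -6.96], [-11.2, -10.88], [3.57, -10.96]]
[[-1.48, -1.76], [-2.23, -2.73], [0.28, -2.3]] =v @ [[0.17, 0.03], [0.03, 0.22]]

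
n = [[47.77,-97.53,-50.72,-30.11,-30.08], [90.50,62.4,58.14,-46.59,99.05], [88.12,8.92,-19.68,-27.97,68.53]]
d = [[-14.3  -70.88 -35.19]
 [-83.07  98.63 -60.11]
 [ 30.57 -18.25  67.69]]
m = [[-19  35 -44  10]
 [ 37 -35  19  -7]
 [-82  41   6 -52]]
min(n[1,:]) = -46.59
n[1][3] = -46.59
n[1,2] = 58.14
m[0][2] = -44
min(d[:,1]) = -70.88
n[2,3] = -27.97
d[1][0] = -83.07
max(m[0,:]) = 35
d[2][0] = 30.57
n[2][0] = 88.12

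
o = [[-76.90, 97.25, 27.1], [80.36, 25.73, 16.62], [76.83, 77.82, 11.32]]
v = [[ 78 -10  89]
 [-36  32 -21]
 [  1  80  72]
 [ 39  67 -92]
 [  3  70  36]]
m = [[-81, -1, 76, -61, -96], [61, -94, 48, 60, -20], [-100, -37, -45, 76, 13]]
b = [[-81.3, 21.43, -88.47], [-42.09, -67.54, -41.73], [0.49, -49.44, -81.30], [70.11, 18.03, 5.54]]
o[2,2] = 11.32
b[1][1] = -67.54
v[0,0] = 78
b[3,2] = 5.54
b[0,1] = 21.43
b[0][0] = -81.3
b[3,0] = 70.11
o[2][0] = 76.83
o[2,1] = 77.82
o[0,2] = 27.1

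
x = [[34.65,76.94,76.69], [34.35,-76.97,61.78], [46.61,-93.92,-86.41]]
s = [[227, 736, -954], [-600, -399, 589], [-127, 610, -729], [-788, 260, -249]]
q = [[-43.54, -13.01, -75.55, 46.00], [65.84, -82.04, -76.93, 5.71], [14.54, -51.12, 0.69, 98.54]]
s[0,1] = 736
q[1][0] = 65.84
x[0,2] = 76.69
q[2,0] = 14.54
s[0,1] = 736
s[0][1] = 736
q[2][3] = 98.54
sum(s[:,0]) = -1288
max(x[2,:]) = 46.61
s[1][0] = -600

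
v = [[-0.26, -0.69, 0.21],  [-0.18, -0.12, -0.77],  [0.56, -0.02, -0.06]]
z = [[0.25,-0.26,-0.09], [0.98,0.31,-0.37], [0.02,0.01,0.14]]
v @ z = [[-0.74, -0.14, 0.31], [-0.18, 0.00, -0.05], [0.12, -0.15, -0.05]]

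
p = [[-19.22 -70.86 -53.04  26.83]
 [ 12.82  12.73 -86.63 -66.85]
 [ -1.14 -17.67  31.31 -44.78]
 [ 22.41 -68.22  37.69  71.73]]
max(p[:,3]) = 71.73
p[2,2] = 31.31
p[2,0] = -1.14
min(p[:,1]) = -70.86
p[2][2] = 31.31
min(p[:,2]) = -86.63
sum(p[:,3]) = -13.069999999999993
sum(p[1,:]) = -127.92999999999999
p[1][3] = -66.85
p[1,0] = 12.82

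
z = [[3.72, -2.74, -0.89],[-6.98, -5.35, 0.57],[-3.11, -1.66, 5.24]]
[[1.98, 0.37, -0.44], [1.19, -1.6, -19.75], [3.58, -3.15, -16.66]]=z@ [[0.3,0.08,1.02], [-0.54,0.14,2.16], [0.69,-0.51,-1.89]]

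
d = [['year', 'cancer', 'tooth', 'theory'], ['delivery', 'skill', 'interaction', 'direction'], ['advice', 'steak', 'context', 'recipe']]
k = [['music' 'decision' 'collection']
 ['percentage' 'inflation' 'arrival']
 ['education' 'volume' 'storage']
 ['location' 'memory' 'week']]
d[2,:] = ['advice', 'steak', 'context', 'recipe']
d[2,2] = 'context'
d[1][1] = 'skill'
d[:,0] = ['year', 'delivery', 'advice']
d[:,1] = ['cancer', 'skill', 'steak']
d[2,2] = 'context'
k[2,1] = 'volume'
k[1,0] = 'percentage'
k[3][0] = 'location'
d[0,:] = ['year', 'cancer', 'tooth', 'theory']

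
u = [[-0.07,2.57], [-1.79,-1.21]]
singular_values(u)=[2.96, 1.58]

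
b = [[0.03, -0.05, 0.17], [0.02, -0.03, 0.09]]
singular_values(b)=[0.2, 0.0]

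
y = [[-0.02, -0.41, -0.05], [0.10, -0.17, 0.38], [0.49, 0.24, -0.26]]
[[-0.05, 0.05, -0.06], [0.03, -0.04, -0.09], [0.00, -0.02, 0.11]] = y @ [[0.01, -0.06, 0.06], [0.11, -0.11, 0.16], [0.12, -0.15, -0.18]]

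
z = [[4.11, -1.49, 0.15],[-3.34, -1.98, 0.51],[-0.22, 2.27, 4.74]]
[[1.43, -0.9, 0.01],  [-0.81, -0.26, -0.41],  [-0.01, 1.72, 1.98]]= z @ [[0.31, -0.1, 0.06], [-0.1, 0.35, 0.19], [0.06, 0.19, 0.33]]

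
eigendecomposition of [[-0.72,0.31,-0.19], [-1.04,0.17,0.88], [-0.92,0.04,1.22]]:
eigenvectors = [[0.02, 0.72, -0.33], [0.63, 0.59, -0.92], [0.78, 0.36, -0.22]]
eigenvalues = [1.22, -0.56, 0.01]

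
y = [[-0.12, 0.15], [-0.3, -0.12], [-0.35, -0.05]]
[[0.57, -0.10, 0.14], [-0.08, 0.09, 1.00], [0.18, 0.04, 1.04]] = y@[[-0.96, -0.02, -2.79], [3.03, -0.69, -1.32]]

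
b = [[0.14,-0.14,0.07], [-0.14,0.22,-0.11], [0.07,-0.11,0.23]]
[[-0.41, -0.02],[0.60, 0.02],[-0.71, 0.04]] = b @ [[-0.60, -0.17], [1.17, 0.13], [-2.36, 0.27]]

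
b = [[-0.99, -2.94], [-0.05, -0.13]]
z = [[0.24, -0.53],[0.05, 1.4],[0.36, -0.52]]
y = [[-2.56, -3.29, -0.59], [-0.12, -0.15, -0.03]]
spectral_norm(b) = 3.11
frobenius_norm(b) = 3.11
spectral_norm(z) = 1.59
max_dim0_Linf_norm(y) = 3.29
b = y @ z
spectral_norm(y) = 4.21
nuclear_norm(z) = 2.00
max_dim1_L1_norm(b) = 3.93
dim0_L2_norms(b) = [0.99, 2.94]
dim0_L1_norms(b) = [1.04, 3.07]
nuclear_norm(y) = 4.22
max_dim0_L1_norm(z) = 2.45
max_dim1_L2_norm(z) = 1.4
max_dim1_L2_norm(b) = 3.1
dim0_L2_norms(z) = [0.44, 1.58]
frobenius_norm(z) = 1.64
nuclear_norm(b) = 3.11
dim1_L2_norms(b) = [3.1, 0.14]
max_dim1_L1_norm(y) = 6.44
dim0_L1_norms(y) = [2.68, 3.44, 0.62]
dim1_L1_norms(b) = [3.93, 0.18]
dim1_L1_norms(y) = [6.44, 0.3]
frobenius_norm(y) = 4.21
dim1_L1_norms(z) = [0.77, 1.45, 0.88]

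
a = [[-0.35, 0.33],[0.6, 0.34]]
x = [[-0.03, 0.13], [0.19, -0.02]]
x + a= [[-0.38, 0.46], [0.79, 0.32]]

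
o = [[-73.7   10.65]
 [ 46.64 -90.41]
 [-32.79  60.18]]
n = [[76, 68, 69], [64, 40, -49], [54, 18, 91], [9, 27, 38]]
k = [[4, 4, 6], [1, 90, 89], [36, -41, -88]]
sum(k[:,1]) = 53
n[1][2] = -49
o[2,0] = -32.79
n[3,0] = 9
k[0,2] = 6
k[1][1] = 90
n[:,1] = [68, 40, 18, 27]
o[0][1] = 10.65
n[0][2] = 69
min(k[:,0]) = 1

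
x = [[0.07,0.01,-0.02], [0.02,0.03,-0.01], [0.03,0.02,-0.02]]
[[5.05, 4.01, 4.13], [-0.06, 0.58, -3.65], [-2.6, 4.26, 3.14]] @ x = [[0.56, 0.25, -0.22], [-0.10, -0.06, 0.07], [-0.0, 0.16, -0.05]]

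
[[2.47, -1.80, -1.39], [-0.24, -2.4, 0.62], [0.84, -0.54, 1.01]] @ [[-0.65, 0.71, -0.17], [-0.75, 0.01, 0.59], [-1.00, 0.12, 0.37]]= [[1.13, 1.57, -2.00], [1.34, -0.12, -1.15], [-1.15, 0.71, -0.09]]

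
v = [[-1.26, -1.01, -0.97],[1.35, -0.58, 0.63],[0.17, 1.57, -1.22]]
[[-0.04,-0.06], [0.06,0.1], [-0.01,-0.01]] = v @ [[0.04, 0.07],[-0.01, -0.02],[-0.0, -0.01]]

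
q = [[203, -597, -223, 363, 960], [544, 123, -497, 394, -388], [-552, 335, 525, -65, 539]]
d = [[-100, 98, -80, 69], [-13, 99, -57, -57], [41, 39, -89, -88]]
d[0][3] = 69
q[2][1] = 335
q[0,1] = -597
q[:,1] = [-597, 123, 335]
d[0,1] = 98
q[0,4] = 960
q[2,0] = -552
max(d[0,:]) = 98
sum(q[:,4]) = 1111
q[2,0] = -552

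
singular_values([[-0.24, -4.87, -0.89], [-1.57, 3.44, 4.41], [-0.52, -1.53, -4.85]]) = [8.27, 3.71, 1.53]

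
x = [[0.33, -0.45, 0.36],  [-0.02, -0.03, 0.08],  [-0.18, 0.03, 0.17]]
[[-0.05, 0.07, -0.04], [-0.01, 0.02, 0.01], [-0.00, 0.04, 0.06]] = x @ [[-0.17, -0.13, -0.16], [-0.14, -0.13, 0.10], [-0.17, 0.15, 0.15]]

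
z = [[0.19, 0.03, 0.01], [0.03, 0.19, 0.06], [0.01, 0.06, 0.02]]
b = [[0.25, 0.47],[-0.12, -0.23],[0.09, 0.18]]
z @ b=[[0.04, 0.08], [-0.01, -0.02], [-0.0, -0.01]]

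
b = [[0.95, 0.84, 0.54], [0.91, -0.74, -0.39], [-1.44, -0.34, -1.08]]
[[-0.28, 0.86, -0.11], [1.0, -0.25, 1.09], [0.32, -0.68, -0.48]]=b@[[0.47, 0.29, 0.57], [-0.34, 0.68, -0.72], [-0.82, 0.03, -0.09]]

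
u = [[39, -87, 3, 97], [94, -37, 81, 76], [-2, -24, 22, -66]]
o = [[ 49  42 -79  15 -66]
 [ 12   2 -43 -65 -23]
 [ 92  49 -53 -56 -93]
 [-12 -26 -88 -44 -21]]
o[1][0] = 12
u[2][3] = -66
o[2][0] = 92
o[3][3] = -44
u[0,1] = -87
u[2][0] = -2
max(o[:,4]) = -21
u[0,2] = 3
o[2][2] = -53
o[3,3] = -44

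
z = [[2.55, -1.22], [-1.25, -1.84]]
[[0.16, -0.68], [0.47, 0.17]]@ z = [[1.26,1.06],[0.99,-0.89]]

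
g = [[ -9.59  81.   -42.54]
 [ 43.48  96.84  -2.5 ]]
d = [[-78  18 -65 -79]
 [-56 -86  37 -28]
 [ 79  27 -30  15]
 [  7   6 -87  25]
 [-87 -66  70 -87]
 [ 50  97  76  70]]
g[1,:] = [43.48, 96.84, -2.5]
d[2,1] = 27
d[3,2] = -87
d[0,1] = 18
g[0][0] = -9.59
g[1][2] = -2.5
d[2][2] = -30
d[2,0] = 79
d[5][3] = 70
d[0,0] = -78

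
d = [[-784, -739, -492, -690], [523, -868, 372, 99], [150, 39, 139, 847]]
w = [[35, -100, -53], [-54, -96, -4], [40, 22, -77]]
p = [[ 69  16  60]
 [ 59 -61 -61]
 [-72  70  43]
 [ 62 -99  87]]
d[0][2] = -492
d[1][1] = -868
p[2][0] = -72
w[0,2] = -53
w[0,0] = 35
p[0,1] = 16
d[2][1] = 39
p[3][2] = 87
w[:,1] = [-100, -96, 22]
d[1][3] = 99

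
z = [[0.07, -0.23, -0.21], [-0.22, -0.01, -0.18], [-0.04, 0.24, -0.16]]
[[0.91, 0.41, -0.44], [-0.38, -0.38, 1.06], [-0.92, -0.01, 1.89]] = z @ [[1.8, 2.45, -1.81],[-3.47, -0.23, 4.94],[0.08, -0.89, -3.94]]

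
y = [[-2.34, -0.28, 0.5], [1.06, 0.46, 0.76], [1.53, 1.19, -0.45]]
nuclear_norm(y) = 4.93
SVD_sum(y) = [[-2.19, -0.78, 0.28], [0.98, 0.35, -0.13], [1.76, 0.63, -0.23]] + [[0.02, 0.06, 0.30], [0.05, 0.19, 0.87], [-0.01, -0.02, -0.11]] + [[-0.17,  0.44,  -0.08], [0.03,  -0.08,  0.01], [-0.22,  0.59,  -0.11]]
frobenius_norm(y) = 3.42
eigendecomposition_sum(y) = [[0.01,0.02,0.02], [0.43,0.7,0.48], [0.34,0.56,0.39]] + [[-2.26,  -0.48,  0.70], [0.44,  0.09,  -0.14], [1.37,  0.29,  -0.42]] + [[-0.1, 0.18, -0.22], [0.18, -0.34, 0.41], [-0.18, 0.34, -0.41]]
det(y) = 2.42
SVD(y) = [[-0.74, 0.33, -0.59],[0.33, 0.94, 0.11],[0.59, -0.12, -0.80]] @ diag([3.1831311937906173, 0.951556911581871, 0.7990714906301539]) @ [[0.94, 0.33, -0.12], [0.05, 0.21, 0.98], [0.35, -0.92, 0.18]]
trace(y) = -2.33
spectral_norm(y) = 3.18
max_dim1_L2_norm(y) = 2.41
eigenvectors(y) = [[-0.03, -0.84, 0.35], [-0.78, 0.17, -0.67], [-0.62, 0.51, 0.66]]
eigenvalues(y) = [1.1, -2.59, -0.85]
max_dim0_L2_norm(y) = 2.99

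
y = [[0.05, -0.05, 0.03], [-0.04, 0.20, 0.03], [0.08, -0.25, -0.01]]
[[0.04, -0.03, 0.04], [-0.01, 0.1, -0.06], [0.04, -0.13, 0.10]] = y @ [[0.65, 0.04, 0.29], [0.04, 0.54, -0.31], [0.29, -0.31, 0.43]]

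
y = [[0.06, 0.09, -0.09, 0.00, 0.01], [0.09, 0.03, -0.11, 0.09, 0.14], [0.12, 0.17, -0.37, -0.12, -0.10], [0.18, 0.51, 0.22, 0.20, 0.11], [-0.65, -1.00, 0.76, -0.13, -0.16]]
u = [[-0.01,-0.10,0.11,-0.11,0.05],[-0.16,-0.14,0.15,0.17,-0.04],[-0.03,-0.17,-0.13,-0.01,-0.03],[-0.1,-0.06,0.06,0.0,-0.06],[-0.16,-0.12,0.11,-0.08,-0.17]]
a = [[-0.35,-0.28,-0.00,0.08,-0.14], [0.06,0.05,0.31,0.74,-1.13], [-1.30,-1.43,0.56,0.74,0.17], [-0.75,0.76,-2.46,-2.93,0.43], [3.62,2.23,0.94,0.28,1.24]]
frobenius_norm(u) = 0.54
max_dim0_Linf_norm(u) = 0.17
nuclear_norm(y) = 2.32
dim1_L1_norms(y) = [0.25, 0.46, 0.88, 1.22, 2.7]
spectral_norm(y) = 1.53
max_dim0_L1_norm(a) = 6.08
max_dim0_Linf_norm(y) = 1.0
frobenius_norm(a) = 6.58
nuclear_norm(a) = 10.44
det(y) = 0.00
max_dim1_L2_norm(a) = 4.54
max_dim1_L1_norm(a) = 8.31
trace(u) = -0.45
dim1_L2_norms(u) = [0.19, 0.31, 0.22, 0.14, 0.3]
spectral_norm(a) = 4.90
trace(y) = -0.24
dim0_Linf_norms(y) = [0.65, 1.0, 0.76, 0.2, 0.16]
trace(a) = -1.43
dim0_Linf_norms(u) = [0.16, 0.17, 0.15, 0.17, 0.17]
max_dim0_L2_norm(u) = 0.28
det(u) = 0.00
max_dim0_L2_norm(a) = 3.93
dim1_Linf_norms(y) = [0.09, 0.14, 0.37, 0.51, 1.0]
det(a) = 0.00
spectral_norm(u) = 0.42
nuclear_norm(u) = 1.02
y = a @ u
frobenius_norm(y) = 1.65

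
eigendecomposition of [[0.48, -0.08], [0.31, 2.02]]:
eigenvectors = [[-0.98, 0.05], [0.2, -1.00]]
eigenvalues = [0.5, 2.0]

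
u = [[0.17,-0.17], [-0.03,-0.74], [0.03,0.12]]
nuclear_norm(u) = 0.94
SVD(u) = [[-0.22, 0.97], [-0.96, -0.19], [0.16, 0.18]] @ diag([0.7687113593946476, 0.17516519613676895]) @ [[-0.01, 1.00], [1.00, 0.01]]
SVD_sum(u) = [[0.0, -0.17], [0.0, -0.74], [-0.0, 0.12]] + [[0.17, 0.0], [-0.03, -0.0], [0.03, 0.00]]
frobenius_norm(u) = 0.79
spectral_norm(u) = 0.77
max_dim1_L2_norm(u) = 0.74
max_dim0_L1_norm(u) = 1.03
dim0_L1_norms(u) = [0.23, 1.03]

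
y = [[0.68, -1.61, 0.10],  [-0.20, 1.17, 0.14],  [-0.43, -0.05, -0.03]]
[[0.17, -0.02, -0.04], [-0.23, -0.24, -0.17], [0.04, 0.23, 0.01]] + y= [[0.85, -1.63, 0.06],  [-0.43, 0.93, -0.03],  [-0.39, 0.18, -0.02]]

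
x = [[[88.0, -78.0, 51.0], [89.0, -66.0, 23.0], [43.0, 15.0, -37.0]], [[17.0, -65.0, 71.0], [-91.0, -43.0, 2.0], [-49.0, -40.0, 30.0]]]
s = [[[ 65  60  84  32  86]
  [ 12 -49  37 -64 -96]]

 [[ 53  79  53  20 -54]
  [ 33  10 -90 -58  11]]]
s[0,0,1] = 60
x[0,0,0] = 88.0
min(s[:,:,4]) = -96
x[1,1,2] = 2.0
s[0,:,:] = [[65, 60, 84, 32, 86], [12, -49, 37, -64, -96]]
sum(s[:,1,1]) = -39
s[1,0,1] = 79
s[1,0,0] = 53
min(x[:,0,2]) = 51.0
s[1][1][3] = -58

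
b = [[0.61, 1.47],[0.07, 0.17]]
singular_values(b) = [1.6, 0.0]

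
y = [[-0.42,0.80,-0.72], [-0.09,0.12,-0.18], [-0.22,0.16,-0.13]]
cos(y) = [[0.87, 0.17, -0.12], [-0.03, 1.04, -0.03], [-0.05, 0.09, 0.93]]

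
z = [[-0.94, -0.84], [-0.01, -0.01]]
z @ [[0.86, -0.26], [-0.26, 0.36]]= [[-0.59, -0.06], [-0.01, -0.00]]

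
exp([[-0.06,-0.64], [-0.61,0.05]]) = [[1.14, -0.68], [-0.65, 1.26]]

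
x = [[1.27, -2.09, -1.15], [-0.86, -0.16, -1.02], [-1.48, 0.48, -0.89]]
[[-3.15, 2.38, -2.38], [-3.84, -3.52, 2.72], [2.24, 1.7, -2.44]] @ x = [[-2.52, 5.06, 3.31],  [-5.88, 9.89, 5.59],  [4.99, -6.12, -2.14]]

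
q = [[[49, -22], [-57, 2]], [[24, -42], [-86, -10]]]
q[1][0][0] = 24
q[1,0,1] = -42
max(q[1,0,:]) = 24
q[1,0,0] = 24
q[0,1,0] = -57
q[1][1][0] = -86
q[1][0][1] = -42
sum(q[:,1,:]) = -151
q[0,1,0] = -57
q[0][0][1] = -22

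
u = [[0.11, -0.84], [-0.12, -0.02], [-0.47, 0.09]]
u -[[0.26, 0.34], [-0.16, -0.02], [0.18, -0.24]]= [[-0.15, -1.18], [0.04, 0.0], [-0.65, 0.33]]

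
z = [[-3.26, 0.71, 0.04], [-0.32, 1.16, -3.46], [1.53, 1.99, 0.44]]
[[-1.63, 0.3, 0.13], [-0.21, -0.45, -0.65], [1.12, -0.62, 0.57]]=z @ [[0.53, -0.14, 0.01],[0.14, -0.22, 0.22],[0.06, 0.07, 0.26]]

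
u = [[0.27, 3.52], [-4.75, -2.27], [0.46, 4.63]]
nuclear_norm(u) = 10.71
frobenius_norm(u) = 7.86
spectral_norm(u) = 6.85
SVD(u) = [[-0.46, -0.39], [0.63, -0.77], [-0.62, -0.5]] @ diag([6.852185276579504, 3.8567806439344]) @ [[-0.5, -0.87], [0.87, -0.5]]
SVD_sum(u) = [[1.59, 2.76], [-2.16, -3.76], [2.12, 3.68]] + [[-1.32, 0.76],[-2.59, 1.49],[-1.66, 0.95]]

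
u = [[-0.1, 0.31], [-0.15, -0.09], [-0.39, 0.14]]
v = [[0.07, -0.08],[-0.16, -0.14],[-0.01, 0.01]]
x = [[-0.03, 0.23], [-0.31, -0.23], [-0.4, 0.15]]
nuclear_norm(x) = 0.87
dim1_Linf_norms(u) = [0.31, 0.15, 0.39]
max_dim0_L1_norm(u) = 0.64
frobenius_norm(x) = 0.62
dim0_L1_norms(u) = [0.64, 0.54]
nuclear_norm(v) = 0.32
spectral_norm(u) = 0.48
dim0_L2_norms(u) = [0.43, 0.35]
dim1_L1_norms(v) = [0.15, 0.3, 0.02]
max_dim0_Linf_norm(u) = 0.39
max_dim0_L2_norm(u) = 0.43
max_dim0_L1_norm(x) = 0.74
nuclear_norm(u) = 0.76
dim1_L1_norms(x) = [0.26, 0.54, 0.55]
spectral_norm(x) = 0.51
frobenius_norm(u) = 0.56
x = v + u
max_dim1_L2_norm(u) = 0.41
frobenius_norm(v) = 0.24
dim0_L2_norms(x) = [0.51, 0.36]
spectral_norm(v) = 0.21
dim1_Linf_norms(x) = [0.23, 0.31, 0.4]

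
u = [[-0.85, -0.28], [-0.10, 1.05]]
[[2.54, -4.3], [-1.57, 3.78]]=u@[[-2.42, 3.75], [-1.73, 3.96]]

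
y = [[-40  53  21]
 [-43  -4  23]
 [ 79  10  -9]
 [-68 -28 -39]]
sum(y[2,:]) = 80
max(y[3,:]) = -28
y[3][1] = -28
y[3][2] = -39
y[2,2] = -9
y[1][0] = -43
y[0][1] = 53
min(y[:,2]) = -39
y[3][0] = -68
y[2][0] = 79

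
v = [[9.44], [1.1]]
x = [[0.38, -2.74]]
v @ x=[[3.59,-25.87],  [0.42,-3.01]]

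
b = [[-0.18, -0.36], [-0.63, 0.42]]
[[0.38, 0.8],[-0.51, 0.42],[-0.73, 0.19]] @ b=[[-0.57, 0.20],[-0.17, 0.36],[0.01, 0.34]]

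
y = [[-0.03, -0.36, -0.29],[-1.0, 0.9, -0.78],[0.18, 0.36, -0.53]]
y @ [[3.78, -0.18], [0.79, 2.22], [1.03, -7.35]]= [[-0.70, 1.34],[-3.87, 7.91],[0.42, 4.66]]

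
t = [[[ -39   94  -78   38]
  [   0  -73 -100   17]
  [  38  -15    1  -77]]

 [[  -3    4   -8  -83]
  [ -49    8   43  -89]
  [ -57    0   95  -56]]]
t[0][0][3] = 38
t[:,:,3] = [[38, 17, -77], [-83, -89, -56]]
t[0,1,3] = 17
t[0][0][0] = -39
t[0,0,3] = 38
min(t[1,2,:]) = -57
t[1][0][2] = -8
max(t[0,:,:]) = 94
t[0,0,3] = 38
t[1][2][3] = -56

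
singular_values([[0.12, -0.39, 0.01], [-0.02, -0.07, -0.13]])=[0.41, 0.14]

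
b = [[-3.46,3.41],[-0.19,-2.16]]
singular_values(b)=[5.07, 1.6]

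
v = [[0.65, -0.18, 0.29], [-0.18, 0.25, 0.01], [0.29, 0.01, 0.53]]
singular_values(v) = [0.91, 0.38, 0.13]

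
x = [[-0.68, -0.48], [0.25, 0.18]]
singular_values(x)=[0.89, 0.0]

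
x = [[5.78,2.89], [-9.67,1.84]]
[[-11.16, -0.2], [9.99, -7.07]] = x @ [[-1.28, 0.52], [-1.3, -1.11]]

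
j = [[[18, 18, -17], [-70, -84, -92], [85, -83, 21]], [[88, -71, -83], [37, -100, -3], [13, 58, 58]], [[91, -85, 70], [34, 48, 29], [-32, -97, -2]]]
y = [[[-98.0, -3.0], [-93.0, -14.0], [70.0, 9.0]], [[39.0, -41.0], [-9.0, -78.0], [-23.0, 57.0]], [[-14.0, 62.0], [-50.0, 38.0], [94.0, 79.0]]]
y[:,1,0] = [-93.0, -9.0, -50.0]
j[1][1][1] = -100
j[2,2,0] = -32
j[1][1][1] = -100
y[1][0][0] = 39.0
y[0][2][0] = 70.0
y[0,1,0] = -93.0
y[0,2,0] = 70.0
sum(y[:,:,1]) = 109.0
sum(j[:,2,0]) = 66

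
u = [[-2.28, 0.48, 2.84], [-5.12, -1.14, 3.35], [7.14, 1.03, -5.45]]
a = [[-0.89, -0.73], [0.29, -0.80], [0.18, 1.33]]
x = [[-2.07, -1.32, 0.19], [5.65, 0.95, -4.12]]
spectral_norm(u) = 11.49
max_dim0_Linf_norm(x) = 5.65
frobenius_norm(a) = 1.96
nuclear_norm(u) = 12.88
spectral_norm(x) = 7.33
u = a @ x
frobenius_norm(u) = 11.57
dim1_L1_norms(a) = [1.62, 1.09, 1.51]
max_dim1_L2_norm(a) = 1.34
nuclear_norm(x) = 8.78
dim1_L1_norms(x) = [3.58, 10.72]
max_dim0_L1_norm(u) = 14.54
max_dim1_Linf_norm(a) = 1.33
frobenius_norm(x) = 7.47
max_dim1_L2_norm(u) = 9.04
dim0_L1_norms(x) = [7.72, 2.27, 4.31]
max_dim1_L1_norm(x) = 10.72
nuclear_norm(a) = 2.62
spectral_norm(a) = 1.77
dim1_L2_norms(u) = [3.67, 6.22, 9.04]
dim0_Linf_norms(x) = [5.65, 1.32, 4.12]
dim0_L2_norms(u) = [9.08, 1.61, 7.0]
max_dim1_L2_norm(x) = 7.06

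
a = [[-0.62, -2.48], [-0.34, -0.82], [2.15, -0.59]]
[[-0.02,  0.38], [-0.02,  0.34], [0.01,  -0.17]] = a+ [[0.60, 2.86], [0.32, 1.16], [-2.14, 0.42]]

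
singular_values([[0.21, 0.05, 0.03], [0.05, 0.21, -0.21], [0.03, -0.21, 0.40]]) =[0.54, 0.23, 0.05]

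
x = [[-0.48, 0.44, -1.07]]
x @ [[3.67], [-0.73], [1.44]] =[[-3.62]]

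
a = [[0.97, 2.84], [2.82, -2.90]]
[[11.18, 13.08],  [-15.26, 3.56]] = a @ [[-1.01, 4.44], [4.28, 3.09]]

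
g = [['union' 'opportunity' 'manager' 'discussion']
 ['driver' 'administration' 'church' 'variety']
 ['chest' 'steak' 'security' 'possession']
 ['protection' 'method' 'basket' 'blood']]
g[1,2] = 'church'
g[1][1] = 'administration'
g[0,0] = 'union'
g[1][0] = 'driver'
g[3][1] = 'method'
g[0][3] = 'discussion'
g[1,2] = 'church'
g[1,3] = 'variety'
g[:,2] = ['manager', 'church', 'security', 'basket']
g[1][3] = 'variety'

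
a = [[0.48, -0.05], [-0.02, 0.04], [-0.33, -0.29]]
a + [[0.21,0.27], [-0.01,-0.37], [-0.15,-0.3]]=[[0.69, 0.22], [-0.03, -0.33], [-0.48, -0.59]]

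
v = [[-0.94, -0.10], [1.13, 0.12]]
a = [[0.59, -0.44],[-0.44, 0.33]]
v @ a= [[-0.51,0.38], [0.61,-0.46]]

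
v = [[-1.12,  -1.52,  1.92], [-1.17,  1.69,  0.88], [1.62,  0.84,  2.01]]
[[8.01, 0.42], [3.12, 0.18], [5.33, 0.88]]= v@ [[-0.72, 0.13], [-0.43, 0.03], [3.41, 0.32]]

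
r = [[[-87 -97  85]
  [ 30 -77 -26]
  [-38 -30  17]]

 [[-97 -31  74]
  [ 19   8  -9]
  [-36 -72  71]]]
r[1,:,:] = [[-97, -31, 74], [19, 8, -9], [-36, -72, 71]]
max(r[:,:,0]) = 30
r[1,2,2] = 71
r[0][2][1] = -30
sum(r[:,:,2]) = 212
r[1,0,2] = 74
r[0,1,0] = 30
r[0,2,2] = 17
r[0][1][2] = -26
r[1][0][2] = 74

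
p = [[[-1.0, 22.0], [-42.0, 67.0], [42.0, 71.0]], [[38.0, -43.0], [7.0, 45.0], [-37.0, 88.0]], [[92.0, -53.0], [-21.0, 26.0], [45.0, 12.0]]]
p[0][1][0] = -42.0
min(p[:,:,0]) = -42.0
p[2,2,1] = 12.0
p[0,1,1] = 67.0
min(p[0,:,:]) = -42.0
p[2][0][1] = -53.0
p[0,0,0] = -1.0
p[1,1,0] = 7.0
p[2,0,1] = -53.0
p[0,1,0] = -42.0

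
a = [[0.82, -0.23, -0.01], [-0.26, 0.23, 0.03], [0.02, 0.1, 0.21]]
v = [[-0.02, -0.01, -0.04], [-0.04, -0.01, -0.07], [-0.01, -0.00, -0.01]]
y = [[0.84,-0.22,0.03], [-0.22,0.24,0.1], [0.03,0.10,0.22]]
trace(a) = 1.26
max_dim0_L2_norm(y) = 0.87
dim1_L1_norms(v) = [0.07, 0.12, 0.02]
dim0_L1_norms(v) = [0.07, 0.02, 0.12]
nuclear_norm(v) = 0.10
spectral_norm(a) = 0.91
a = v + y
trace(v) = -0.04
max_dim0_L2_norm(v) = 0.08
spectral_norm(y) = 0.91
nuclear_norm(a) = 1.27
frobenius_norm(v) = 0.09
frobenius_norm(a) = 0.95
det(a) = 0.02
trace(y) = 1.30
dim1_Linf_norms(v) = [0.04, 0.07, 0.01]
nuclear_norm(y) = 1.30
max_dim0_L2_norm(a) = 0.86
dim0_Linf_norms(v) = [0.04, 0.01, 0.07]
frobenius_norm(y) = 0.96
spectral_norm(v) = 0.09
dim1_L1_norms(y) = [1.09, 0.56, 0.35]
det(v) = -0.00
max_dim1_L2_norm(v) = 0.08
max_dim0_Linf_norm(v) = 0.07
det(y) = 0.02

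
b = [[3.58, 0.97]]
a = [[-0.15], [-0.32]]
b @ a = [[-0.85]]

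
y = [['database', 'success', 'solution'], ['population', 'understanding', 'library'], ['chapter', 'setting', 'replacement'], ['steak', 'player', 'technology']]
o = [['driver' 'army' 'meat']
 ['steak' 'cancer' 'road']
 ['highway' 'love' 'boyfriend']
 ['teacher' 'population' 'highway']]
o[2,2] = 'boyfriend'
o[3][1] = 'population'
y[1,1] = 'understanding'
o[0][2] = 'meat'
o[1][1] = 'cancer'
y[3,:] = ['steak', 'player', 'technology']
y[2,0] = 'chapter'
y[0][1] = 'success'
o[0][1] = 'army'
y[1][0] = 'population'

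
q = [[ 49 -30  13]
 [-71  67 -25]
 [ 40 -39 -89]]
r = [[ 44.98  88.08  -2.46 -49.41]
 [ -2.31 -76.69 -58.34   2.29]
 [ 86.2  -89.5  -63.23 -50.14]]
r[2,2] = -63.23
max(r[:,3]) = 2.29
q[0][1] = -30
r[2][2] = -63.23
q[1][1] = 67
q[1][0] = -71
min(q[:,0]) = -71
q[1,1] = 67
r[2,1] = -89.5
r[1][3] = 2.29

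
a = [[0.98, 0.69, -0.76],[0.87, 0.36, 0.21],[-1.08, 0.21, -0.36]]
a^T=[[0.98,  0.87,  -1.08],[0.69,  0.36,  0.21],[-0.76,  0.21,  -0.36]]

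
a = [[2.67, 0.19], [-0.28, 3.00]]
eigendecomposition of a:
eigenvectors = [[-0.45+0.44j,  (-0.45-0.44j)],[-0.77+0.00j,  (-0.77-0j)]]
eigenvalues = [(2.84+0.16j), (2.84-0.16j)]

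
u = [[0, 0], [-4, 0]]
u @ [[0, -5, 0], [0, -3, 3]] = [[0, 0, 0], [0, 20, 0]]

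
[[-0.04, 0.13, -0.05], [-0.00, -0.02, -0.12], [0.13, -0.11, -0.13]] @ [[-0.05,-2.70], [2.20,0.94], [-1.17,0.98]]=[[0.35, 0.18],[0.10, -0.14],[-0.10, -0.58]]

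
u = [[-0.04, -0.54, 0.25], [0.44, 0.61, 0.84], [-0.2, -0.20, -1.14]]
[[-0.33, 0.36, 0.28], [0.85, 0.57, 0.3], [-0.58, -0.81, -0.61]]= u @ [[0.27, 0.53, -0.16], [0.75, -0.39, -0.22], [0.33, 0.69, 0.6]]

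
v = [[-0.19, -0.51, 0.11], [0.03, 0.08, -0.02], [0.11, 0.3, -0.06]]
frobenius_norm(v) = 0.65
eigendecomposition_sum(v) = [[-0.20+0.00j, -0.54+0.00j, (0.1+0j)],[0.03-0.00j, (0.09-0j), (-0.02-0j)],[0.11-0.00j, 0.30-0.00j, -0.06-0.00j]] + [[0.00+0.00j, (0.01+0j), 0j], [(-0-0j), -0.00+0.00j, (-0-0j)], [(-0+0j), (-0+0j), (-0+0j)]] + [[0.00-0.00j,0.01-0.00j,-0j], [(-0+0j),(-0-0j),(-0+0j)], [-0.00-0.00j,(-0-0j),(-0-0j)]]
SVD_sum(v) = [[-0.19, -0.51, 0.11], [0.03, 0.08, -0.02], [0.11, 0.3, -0.06]] + [[-0.0, 0.0, 0.0], [0.0, -0.0, -0.00], [-0.00, 0.00, 0.0]] + [[-0.0, 0.0, -0.0],[-0.00, 0.0, -0.00],[-0.0, 0.0, -0.00]]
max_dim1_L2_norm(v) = 0.56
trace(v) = -0.17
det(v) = -0.00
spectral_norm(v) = 0.65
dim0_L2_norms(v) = [0.22, 0.6, 0.13]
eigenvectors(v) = [[0.86+0.00j, 0.91+0.00j, 0.91-0.00j], [-0.14+0.00j, (-0.34+0.05j), (-0.34-0.05j)], [-0.48+0.00j, -0.01+0.24j, (-0.01-0.24j)]]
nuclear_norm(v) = 0.66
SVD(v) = [[-0.86,0.34,0.39], [0.14,-0.58,0.81], [0.50,0.74,0.45]] @ diag([0.6493643840295017, 0.005052239120845698, 0.0006096177915137071]) @ [[0.34, 0.92, -0.20],[-0.18, 0.27, 0.95],[-0.92, 0.29, -0.26]]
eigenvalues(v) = [(-0.17+0j), (-0+0j), (-0-0j)]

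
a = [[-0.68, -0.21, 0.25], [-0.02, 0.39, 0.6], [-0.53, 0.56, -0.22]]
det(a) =0.403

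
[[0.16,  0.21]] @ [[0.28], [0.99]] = [[0.25]]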